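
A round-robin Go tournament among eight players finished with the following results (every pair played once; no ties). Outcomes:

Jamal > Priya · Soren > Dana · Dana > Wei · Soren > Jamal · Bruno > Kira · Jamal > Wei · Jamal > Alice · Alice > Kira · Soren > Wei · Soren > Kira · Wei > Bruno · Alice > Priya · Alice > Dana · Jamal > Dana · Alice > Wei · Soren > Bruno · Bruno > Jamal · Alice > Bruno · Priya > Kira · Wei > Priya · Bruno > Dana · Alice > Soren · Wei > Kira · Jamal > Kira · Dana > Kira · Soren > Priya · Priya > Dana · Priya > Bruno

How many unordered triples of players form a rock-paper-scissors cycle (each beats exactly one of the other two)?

6

Win totals: Jamal 5, Priya 3, Alice 6, Wei 3, Kira 0, Bruno 3, Soren 6, Dana 2.
A player with w wins dominates both others in C(w,2) triples; summing gives 10 + 3 + 15 + 3 + 0 + 3 + 15 + 1 = 50 transitive triples.
Total triples C(8,3) = 56, so cyclic triples = 56 − 50 = 6.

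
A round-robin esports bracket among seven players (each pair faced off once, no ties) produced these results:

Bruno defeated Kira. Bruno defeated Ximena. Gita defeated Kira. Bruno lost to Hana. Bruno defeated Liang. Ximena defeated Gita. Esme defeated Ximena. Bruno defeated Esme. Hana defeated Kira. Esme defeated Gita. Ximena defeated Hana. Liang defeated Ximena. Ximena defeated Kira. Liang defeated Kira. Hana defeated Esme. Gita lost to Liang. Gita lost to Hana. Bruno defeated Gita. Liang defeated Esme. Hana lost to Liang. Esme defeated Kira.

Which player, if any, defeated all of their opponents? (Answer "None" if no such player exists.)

Highest win total is Liang with 5 (out of 6 possible).
Liang lost to Bruno, so no player went undefeated.

None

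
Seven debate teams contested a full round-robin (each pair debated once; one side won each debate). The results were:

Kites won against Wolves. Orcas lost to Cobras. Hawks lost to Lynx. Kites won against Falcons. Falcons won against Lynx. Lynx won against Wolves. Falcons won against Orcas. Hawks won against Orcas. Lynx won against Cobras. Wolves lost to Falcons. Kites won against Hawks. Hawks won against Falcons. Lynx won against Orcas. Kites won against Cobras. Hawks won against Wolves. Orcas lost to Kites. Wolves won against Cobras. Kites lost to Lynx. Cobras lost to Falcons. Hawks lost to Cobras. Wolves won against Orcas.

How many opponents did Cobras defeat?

Cobras' results: beat Orcas, Hawks; lost to Wolves, Falcons, Kites, Lynx.
That is 2 wins.

2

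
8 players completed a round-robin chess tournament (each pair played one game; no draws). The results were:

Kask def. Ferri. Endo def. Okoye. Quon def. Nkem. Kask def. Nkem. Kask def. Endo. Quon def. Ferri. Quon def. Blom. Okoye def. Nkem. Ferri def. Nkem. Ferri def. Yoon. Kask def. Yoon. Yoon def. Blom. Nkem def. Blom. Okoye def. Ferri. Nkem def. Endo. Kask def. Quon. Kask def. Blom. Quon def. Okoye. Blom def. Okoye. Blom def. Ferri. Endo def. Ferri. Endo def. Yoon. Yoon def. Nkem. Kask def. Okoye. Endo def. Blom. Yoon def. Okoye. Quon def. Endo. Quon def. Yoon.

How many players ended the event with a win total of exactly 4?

1

Win totals: Ferri 2, Kask 7, Endo 4, Quon 6, Nkem 2, Okoye 2, Yoon 3, Blom 2.
Exactly 4: Endo — 1 player.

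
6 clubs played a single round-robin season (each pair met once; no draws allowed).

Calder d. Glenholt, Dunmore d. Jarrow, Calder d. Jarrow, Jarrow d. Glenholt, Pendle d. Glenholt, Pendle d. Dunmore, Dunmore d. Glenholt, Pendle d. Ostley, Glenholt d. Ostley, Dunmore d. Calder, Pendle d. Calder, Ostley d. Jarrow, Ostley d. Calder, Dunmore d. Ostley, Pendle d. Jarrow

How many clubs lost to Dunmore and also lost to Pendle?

Dunmore beat: Glenholt, Calder, Ostley, Jarrow.
Pendle beat: Glenholt, Dunmore, Calder, Ostley, Jarrow.
Both beat: Glenholt, Calder, Ostley, Jarrow — 4.

4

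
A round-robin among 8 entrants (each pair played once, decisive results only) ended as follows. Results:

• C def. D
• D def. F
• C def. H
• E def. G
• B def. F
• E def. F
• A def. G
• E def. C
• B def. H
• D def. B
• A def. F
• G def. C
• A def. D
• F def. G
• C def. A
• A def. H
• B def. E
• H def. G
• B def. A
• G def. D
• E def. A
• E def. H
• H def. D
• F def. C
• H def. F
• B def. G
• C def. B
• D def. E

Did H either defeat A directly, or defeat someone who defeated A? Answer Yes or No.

No

H did not beat A directly.
H beat D, F, G, but each of them lost to A. No two-step path.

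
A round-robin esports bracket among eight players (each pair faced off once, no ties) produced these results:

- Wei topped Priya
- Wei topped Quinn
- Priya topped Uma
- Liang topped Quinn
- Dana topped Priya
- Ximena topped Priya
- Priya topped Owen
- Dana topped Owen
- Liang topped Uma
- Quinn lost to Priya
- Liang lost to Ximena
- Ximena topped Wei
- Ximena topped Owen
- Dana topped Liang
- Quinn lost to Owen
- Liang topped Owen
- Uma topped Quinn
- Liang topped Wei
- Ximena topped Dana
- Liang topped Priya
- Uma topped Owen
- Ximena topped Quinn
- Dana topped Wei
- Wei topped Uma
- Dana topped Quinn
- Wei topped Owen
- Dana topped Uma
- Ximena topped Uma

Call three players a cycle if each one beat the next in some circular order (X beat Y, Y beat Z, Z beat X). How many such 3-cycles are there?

0

Win totals: Quinn 0, Uma 2, Wei 4, Owen 1, Dana 6, Ximena 7, Priya 3, Liang 5.
A player with w wins dominates both others in C(w,2) triples; summing gives 0 + 1 + 6 + 0 + 15 + 21 + 3 + 10 = 56 transitive triples.
Total triples C(8,3) = 56, so cyclic triples = 56 − 56 = 0.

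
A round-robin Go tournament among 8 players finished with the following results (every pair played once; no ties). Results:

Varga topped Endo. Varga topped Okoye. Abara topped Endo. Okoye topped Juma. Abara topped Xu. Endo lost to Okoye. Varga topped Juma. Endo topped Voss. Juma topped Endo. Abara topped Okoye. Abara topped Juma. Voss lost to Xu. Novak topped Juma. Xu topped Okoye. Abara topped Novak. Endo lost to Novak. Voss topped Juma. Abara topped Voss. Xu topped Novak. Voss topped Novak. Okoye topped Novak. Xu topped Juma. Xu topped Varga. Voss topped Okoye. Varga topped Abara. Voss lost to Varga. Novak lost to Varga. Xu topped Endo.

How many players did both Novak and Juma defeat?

1

Novak beat: Juma, Endo.
Juma beat: Endo.
Both beat: Endo — 1.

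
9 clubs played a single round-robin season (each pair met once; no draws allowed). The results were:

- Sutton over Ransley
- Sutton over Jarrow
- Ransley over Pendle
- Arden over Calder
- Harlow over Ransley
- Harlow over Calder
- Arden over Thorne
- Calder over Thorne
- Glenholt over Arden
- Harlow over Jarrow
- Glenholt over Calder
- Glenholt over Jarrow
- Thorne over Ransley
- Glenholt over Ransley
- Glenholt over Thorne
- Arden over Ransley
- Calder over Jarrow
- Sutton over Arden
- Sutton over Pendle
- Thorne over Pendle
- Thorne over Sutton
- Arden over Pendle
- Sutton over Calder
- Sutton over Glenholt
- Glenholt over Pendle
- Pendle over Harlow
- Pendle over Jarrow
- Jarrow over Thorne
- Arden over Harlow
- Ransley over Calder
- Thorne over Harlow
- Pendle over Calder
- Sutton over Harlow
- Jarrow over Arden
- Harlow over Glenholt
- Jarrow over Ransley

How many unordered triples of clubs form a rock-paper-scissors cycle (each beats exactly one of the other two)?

Win totals: Harlow 4, Ransley 2, Jarrow 3, Arden 5, Thorne 4, Sutton 7, Calder 2, Glenholt 6, Pendle 3.
A club with w wins dominates both others in C(w,2) triples; summing gives 6 + 1 + 3 + 10 + 6 + 21 + 1 + 15 + 3 = 66 transitive triples.
Total triples C(9,3) = 84, so cyclic triples = 84 − 66 = 18.

18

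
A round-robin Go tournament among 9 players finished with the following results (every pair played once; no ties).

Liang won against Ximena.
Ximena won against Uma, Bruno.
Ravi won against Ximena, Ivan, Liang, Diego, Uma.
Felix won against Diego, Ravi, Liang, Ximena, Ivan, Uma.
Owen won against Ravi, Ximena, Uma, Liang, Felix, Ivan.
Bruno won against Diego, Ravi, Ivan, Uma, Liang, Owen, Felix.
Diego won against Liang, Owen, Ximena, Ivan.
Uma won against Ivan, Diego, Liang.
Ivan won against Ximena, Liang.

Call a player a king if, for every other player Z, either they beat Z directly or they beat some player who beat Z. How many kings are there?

Liang cannot reach Ivan, Owen, Diego, Ravi, Felix in two steps.
Ivan cannot reach Owen, Diego, Ravi, Felix in two steps.
Owen reaches everyone (king).
Ximena reaches everyone (king).
Uma cannot reach Bruno, Ravi, Felix in two steps.
Diego reaches everyone (king).
Bruno reaches everyone (king).
Ravi cannot reach Felix in two steps.
Felix reaches everyone (king).
Kings: Owen, Ximena, Diego, Bruno, Felix — 5.

5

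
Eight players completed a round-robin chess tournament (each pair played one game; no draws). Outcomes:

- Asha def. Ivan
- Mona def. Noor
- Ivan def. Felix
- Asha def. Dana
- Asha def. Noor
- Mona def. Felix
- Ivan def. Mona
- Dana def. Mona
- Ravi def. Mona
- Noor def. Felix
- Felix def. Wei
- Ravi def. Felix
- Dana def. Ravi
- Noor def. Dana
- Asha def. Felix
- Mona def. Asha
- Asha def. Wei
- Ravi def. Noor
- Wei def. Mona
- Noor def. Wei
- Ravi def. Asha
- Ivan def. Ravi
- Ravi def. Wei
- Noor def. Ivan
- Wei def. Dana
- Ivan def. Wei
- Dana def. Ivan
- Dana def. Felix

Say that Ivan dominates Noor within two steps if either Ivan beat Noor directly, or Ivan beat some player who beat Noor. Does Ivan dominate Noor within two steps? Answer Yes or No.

Ivan did not beat Noor directly.
Ivan beat Mona, Wei, Felix, Ravi. Of those, Mona beat Noor.

Yes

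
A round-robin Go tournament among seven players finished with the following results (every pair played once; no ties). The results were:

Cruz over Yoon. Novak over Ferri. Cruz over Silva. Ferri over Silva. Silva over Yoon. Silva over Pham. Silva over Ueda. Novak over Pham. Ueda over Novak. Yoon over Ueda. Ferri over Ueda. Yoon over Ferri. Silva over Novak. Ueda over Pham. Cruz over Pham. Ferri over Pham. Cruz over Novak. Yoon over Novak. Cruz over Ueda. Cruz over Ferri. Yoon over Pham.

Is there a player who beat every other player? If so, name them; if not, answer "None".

Cruz

Cruz has 6 wins out of 6 opponents — a perfect record.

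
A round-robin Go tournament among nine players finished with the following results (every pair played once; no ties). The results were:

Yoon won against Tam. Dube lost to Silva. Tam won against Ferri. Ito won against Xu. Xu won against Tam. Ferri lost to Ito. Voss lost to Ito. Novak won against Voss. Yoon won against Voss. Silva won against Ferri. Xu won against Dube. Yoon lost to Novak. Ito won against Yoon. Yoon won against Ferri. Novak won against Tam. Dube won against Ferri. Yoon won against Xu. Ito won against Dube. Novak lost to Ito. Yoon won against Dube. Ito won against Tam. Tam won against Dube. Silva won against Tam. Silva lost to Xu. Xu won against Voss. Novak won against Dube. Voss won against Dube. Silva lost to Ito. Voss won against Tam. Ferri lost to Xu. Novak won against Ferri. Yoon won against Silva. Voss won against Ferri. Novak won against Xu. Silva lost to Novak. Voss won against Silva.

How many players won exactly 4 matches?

1

Win totals: Yoon 6, Xu 5, Ito 8, Novak 7, Silva 3, Dube 1, Voss 4, Ferri 0, Tam 2.
Exactly 4: Voss — 1 player.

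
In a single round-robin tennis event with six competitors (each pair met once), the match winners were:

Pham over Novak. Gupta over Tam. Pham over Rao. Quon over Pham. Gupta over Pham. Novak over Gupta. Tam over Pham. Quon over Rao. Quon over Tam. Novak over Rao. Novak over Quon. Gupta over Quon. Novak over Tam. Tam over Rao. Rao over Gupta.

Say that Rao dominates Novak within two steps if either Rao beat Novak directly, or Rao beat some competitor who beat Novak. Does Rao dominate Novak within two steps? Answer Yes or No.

Rao did not beat Novak directly.
Rao beat Gupta, but each of them lost to Novak. No two-step path.

No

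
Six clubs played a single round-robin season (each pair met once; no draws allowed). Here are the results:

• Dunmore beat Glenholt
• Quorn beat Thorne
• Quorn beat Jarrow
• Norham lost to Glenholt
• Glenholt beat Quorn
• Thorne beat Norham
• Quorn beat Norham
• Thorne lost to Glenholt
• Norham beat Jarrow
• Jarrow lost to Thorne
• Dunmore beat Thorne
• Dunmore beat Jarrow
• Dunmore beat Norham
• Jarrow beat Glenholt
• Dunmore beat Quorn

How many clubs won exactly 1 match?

2

Win totals: Thorne 2, Quorn 3, Jarrow 1, Norham 1, Glenholt 3, Dunmore 5.
Exactly 1: Jarrow, Norham — 2 clubs.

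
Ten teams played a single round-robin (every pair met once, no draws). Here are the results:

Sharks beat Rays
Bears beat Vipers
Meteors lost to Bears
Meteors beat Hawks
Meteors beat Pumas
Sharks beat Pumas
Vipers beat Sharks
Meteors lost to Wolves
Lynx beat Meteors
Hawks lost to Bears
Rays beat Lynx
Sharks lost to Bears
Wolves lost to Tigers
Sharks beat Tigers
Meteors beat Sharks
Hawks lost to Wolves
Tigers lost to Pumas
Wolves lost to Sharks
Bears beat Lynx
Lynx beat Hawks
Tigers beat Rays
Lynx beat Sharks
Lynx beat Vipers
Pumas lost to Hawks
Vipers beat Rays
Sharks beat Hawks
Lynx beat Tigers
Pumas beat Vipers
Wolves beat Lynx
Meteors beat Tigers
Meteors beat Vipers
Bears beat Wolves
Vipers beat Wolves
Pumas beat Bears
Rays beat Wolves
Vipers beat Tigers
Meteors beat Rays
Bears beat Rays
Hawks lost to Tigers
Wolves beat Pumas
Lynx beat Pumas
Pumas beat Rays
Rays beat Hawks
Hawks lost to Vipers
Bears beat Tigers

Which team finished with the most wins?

Win totals: Lynx 6, Wolves 4, Meteors 6, Tigers 3, Rays 3, Hawks 1, Sharks 5, Vipers 5, Bears 8, Pumas 4.
Bears leads with 8 wins (next highest: 6).

Bears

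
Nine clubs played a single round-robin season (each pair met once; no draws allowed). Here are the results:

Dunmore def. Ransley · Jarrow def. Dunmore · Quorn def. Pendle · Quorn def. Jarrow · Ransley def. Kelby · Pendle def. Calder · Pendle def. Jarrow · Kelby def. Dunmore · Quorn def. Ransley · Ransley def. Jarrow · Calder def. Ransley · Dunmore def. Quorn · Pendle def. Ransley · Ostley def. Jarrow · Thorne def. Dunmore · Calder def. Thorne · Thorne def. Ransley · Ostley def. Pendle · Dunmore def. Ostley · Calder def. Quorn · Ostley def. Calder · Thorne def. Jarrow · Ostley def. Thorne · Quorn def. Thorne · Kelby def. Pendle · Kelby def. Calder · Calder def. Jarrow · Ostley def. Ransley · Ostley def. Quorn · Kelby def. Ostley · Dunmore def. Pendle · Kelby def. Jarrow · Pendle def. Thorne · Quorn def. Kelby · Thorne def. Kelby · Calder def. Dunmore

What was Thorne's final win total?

4

Thorne's results: beat Kelby, Ransley, Jarrow, Dunmore; lost to Calder, Pendle, Quorn, Ostley.
That is 4 wins.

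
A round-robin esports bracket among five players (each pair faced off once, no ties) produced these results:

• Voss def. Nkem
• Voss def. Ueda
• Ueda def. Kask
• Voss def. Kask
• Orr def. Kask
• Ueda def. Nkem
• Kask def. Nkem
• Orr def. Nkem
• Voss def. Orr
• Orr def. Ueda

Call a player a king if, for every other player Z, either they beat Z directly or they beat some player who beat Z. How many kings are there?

Ueda cannot reach Voss, Orr in two steps.
Voss reaches everyone (king).
Orr cannot reach Voss in two steps.
Nkem cannot reach Ueda, Voss, Orr, Kask in two steps.
Kask cannot reach Ueda, Voss, Orr in two steps.
Kings: Voss — 1.

1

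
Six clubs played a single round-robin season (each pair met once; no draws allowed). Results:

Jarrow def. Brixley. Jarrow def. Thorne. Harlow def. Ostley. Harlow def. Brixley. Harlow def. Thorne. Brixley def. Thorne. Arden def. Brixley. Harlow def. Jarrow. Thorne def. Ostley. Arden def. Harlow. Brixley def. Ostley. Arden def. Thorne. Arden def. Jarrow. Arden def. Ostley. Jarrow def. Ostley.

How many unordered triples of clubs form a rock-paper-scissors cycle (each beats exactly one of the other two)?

0

Of the C(6,3) = 20 triples, the cyclic ones are: none.
That is 0.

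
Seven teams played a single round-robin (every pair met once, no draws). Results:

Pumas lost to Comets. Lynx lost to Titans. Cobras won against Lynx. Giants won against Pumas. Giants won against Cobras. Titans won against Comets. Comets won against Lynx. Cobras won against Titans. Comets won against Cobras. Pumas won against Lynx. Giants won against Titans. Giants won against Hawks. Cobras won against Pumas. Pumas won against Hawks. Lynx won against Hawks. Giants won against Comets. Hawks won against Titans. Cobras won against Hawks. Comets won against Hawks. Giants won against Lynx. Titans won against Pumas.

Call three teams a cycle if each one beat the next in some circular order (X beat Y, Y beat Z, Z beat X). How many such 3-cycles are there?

Win totals: Titans 3, Pumas 2, Lynx 1, Comets 4, Hawks 1, Cobras 4, Giants 6.
A team with w wins dominates both others in C(w,2) triples; summing gives 3 + 1 + 0 + 6 + 0 + 6 + 15 = 31 transitive triples.
Total triples C(7,3) = 35, so cyclic triples = 35 − 31 = 4.

4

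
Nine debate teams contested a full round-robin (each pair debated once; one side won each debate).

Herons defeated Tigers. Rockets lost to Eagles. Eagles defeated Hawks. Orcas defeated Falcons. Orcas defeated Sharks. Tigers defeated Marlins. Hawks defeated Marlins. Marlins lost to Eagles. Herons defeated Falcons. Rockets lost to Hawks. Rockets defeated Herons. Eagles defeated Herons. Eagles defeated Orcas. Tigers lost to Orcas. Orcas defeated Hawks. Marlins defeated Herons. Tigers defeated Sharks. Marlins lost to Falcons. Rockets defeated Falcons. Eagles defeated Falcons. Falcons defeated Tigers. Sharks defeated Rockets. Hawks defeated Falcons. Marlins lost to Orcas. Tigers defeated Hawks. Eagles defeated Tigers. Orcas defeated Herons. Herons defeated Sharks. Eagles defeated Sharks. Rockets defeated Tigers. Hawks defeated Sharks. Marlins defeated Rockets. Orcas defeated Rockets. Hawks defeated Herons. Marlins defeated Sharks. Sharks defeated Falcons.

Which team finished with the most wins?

Win totals: Orcas 7, Marlins 3, Herons 3, Eagles 8, Sharks 2, Falcons 2, Rockets 3, Hawks 5, Tigers 3.
Eagles leads with 8 wins (next highest: 7).

Eagles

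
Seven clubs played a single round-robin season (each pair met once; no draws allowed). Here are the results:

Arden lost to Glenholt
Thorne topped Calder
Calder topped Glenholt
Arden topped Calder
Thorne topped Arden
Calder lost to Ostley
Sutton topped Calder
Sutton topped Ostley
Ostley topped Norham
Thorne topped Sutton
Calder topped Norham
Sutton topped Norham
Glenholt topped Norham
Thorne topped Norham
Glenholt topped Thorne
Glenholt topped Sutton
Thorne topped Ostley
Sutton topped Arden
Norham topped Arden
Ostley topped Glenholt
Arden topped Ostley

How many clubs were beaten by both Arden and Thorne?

2

Arden beat: Calder, Ostley.
Thorne beat: Calder, Sutton, Ostley, Arden, Norham.
Both beat: Calder, Ostley — 2.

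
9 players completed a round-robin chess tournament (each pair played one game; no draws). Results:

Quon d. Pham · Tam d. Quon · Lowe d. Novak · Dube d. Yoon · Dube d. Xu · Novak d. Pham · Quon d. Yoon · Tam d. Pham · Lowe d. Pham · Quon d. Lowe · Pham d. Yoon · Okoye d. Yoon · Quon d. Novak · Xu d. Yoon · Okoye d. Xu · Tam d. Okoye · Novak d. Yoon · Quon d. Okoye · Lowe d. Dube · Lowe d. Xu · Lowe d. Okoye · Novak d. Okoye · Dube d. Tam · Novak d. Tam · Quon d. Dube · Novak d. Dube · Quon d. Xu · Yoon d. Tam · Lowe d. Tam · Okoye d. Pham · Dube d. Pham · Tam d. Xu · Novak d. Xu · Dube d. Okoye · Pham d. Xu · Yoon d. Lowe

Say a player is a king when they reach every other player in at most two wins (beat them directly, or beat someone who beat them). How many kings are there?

5

Dube cannot reach Novak in two steps.
Quon reaches everyone (king).
Novak reaches everyone (king).
Tam reaches everyone (king).
Okoye cannot reach Dube, Quon, Novak in two steps.
Lowe reaches everyone (king).
Xu cannot reach Dube, Quon, Novak, Okoye, Pham in two steps.
Yoon reaches everyone (king).
Pham cannot reach Dube, Quon, Novak, Okoye in two steps.
Kings: Quon, Novak, Tam, Lowe, Yoon — 5.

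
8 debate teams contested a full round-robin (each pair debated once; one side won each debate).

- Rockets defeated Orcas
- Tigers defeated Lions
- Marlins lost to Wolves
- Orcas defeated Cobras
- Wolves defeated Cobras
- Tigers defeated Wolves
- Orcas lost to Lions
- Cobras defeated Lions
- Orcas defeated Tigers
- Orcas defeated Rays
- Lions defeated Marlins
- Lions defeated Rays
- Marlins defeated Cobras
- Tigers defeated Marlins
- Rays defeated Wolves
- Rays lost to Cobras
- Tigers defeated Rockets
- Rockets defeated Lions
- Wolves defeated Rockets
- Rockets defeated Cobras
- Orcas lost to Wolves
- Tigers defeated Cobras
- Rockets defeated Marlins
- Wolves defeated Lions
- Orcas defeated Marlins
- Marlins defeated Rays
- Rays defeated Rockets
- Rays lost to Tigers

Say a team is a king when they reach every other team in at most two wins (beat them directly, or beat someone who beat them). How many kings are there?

Lions reaches everyone (king).
Wolves reaches everyone (king).
Rockets cannot reach Wolves in two steps.
Rays cannot reach Tigers in two steps.
Cobras cannot reach Tigers in two steps.
Marlins cannot reach Tigers, Orcas in two steps.
Tigers reaches everyone (king).
Orcas reaches everyone (king).
Kings: Lions, Wolves, Tigers, Orcas — 4.

4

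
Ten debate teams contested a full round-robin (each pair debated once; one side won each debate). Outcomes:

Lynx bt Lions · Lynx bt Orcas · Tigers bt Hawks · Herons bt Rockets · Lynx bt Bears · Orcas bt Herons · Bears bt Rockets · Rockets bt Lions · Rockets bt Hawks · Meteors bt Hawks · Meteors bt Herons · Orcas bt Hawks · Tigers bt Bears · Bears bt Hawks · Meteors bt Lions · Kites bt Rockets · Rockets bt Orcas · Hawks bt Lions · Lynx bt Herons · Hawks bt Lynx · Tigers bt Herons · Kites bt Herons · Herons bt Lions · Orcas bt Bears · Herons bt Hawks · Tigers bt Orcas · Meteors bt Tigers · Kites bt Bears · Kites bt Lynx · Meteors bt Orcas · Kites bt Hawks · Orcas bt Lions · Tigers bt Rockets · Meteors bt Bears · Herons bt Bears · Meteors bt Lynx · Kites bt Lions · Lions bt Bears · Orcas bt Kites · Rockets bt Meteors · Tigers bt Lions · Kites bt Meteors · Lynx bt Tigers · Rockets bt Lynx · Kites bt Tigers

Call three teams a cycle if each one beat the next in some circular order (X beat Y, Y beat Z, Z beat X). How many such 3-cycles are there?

Win totals: Bears 2, Hawks 2, Lynx 5, Herons 4, Kites 8, Meteors 7, Tigers 6, Lions 1, Orcas 5, Rockets 5.
A team with w wins dominates both others in C(w,2) triples; summing gives 1 + 1 + 10 + 6 + 28 + 21 + 15 + 0 + 10 + 10 = 102 transitive triples.
Total triples C(10,3) = 120, so cyclic triples = 120 − 102 = 18.

18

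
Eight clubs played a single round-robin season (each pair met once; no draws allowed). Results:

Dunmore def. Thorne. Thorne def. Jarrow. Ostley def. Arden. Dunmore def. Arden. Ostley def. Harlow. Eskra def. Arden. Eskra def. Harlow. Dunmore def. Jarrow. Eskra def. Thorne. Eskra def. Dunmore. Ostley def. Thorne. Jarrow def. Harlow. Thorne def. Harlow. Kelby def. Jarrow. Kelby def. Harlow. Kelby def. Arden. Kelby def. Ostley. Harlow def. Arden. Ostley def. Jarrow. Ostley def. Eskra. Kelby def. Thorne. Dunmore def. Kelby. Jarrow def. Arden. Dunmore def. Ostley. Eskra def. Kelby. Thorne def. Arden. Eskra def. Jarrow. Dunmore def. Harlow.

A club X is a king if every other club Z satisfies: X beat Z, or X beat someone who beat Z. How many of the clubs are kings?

Kelby cannot reach Dunmore in two steps.
Ostley reaches everyone (king).
Eskra reaches everyone (king).
Harlow cannot reach Kelby, Ostley, Eskra, Dunmore, Thorne, Jarrow in two steps.
Arden cannot reach Kelby, Ostley, Eskra, Harlow, Dunmore, Thorne, Jarrow in two steps.
Dunmore reaches everyone (king).
Thorne cannot reach Kelby, Ostley, Eskra, Dunmore in two steps.
Jarrow cannot reach Kelby, Ostley, Eskra, Dunmore, Thorne in two steps.
Kings: Ostley, Eskra, Dunmore — 3.

3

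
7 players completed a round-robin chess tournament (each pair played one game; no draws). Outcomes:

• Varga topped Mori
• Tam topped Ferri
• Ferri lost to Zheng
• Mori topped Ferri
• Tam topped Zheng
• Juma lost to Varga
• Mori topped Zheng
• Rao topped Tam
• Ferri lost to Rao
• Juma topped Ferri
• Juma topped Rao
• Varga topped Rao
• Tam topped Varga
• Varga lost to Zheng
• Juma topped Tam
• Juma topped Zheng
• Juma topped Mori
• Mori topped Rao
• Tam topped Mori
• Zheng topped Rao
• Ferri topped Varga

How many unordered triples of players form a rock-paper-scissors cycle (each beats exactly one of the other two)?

9

Win totals: Tam 4, Mori 3, Rao 2, Ferri 1, Varga 3, Zheng 3, Juma 5.
A player with w wins dominates both others in C(w,2) triples; summing gives 6 + 3 + 1 + 0 + 3 + 3 + 10 = 26 transitive triples.
Total triples C(7,3) = 35, so cyclic triples = 35 − 26 = 9.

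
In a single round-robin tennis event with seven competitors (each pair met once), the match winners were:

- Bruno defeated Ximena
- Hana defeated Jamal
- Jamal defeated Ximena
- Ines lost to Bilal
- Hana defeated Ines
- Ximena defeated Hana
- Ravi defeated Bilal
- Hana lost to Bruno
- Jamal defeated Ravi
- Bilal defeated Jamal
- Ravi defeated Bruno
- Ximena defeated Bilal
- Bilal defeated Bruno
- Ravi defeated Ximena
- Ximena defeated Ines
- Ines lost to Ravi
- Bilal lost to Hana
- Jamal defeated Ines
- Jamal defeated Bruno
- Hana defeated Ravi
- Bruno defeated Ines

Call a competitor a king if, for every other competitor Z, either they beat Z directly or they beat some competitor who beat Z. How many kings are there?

Hana reaches everyone (king).
Ximena reaches everyone (king).
Jamal reaches everyone (king).
Bilal reaches everyone (king).
Ravi reaches everyone (king).
Bruno reaches everyone (king).
Ines cannot reach Hana, Ximena, Jamal, Bilal, Ravi, Bruno in two steps.
Kings: Hana, Ximena, Jamal, Bilal, Ravi, Bruno — 6.

6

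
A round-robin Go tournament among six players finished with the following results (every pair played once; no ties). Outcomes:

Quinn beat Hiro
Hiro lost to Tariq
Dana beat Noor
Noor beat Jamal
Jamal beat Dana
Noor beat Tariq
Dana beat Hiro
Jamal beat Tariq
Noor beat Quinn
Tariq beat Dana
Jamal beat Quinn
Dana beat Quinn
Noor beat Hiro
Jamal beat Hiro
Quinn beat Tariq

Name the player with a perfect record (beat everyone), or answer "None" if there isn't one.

None

Highest win total is Noor with 4 (out of 5 possible).
Noor lost to Dana, so no player went undefeated.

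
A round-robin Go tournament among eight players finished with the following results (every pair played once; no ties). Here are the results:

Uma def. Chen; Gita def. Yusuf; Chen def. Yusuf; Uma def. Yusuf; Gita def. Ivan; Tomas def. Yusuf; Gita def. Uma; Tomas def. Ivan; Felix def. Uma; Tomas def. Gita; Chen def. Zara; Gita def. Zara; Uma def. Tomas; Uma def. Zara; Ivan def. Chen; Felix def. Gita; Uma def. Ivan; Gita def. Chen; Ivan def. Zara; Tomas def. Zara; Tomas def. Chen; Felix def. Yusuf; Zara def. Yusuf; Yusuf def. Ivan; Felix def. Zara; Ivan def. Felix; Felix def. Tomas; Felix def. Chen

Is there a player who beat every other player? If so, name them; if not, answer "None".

None

Highest win total is Felix with 6 (out of 7 possible).
Felix lost to Ivan, so no player went undefeated.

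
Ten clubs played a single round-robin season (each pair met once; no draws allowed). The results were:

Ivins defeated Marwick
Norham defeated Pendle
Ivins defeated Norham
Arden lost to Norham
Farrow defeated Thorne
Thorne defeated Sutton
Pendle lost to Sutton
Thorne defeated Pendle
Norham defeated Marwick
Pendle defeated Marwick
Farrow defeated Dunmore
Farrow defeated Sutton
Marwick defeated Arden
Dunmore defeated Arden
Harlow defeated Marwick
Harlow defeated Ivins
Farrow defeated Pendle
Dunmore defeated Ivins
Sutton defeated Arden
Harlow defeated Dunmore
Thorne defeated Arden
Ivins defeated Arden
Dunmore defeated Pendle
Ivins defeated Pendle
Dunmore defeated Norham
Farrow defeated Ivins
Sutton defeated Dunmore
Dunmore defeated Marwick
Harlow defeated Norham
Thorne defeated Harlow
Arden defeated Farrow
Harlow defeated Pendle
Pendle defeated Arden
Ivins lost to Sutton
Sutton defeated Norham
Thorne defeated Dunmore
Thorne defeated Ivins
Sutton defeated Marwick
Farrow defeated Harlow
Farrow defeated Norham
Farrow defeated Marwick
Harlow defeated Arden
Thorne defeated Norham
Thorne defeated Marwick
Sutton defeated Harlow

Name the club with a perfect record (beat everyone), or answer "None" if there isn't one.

Highest win total is Thorne with 8 (out of 9 possible).
Thorne lost to Farrow, so no club went undefeated.

None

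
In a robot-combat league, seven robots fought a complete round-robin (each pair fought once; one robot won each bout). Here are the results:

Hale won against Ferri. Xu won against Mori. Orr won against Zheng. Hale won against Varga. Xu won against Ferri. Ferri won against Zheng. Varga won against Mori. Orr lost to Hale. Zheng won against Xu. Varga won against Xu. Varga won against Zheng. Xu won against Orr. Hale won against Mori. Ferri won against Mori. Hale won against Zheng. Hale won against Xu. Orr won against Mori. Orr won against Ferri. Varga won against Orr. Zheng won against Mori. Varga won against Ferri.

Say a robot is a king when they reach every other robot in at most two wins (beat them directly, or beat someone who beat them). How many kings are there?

Varga cannot reach Hale in two steps.
Orr cannot reach Varga, Hale in two steps.
Mori cannot reach Varga, Orr, Ferri, Hale, Xu, Zheng in two steps.
Ferri cannot reach Varga, Orr, Hale in two steps.
Hale reaches everyone (king).
Xu cannot reach Varga, Hale in two steps.
Zheng cannot reach Varga, Hale in two steps.
Kings: Hale — 1.

1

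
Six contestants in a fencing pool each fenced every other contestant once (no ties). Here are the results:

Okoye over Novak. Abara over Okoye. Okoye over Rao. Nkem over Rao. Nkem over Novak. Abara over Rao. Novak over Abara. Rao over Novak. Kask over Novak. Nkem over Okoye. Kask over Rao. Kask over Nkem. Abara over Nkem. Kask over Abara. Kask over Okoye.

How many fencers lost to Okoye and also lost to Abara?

1

Okoye beat: Novak, Rao.
Abara beat: Rao, Nkem, Okoye.
Both beat: Rao — 1.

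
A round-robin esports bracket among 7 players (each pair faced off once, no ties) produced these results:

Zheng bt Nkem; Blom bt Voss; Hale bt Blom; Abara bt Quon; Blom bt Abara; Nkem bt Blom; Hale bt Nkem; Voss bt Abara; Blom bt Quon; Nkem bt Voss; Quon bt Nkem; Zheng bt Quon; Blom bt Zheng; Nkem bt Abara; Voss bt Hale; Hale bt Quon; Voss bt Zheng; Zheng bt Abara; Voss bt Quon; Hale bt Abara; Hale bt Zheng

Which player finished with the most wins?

Hale

Win totals: Zheng 3, Nkem 3, Hale 5, Blom 4, Voss 4, Quon 1, Abara 1.
Hale leads with 5 wins (next highest: 4).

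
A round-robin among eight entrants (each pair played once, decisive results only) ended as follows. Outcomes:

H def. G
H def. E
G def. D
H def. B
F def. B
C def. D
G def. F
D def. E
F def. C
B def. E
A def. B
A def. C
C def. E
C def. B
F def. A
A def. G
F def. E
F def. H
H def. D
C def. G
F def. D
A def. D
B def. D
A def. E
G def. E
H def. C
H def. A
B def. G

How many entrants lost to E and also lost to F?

0

E beat: no one.
F beat: A, B, C, D, E, H.
No one was beaten by both.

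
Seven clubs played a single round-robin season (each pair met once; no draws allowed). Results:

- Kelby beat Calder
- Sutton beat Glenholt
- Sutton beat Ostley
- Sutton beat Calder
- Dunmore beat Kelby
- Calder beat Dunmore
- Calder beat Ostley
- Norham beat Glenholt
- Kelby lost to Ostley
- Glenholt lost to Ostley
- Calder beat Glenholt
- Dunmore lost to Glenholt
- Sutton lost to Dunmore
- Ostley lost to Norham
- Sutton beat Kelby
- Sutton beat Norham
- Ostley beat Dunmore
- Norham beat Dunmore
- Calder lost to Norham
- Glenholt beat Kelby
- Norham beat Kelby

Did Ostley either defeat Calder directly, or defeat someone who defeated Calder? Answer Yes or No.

Yes

Ostley did not beat Calder directly.
Ostley beat Glenholt, Kelby, Dunmore. Of those, Kelby beat Calder.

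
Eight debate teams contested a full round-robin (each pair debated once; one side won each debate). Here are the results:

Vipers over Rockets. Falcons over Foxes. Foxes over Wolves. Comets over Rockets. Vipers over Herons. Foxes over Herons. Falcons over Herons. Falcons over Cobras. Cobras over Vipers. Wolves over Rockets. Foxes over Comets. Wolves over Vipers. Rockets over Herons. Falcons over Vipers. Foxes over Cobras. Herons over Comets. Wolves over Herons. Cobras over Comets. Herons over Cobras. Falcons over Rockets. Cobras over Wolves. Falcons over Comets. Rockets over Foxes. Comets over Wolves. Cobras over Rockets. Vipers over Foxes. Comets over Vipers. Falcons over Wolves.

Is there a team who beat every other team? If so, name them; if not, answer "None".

Falcons has 7 wins out of 7 opponents — a perfect record.

Falcons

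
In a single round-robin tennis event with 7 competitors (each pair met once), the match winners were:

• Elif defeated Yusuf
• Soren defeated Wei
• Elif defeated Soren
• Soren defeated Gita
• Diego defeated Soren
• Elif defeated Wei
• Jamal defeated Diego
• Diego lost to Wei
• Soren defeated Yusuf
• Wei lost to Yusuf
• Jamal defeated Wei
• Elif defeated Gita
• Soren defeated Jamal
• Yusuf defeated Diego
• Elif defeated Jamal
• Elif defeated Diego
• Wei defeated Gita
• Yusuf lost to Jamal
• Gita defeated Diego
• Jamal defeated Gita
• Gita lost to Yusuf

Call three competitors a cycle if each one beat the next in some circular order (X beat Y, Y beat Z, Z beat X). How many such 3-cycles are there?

4

Win totals: Diego 1, Soren 4, Yusuf 3, Wei 2, Gita 1, Elif 6, Jamal 4.
A competitor with w wins dominates both others in C(w,2) triples; summing gives 0 + 6 + 3 + 1 + 0 + 15 + 6 = 31 transitive triples.
Total triples C(7,3) = 35, so cyclic triples = 35 − 31 = 4.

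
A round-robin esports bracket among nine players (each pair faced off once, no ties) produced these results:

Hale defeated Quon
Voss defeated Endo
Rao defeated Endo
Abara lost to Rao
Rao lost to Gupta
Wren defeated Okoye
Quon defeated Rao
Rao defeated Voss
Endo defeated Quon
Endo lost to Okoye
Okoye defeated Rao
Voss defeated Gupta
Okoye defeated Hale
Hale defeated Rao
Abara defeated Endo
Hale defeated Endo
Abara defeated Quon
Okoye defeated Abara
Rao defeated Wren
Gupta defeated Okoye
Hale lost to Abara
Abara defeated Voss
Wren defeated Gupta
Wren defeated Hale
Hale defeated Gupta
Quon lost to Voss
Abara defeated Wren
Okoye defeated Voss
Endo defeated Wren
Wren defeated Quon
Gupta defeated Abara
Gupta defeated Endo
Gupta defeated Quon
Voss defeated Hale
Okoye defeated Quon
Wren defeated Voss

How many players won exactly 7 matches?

0

Win totals: Abara 5, Rao 4, Quon 1, Voss 4, Hale 4, Wren 5, Gupta 5, Endo 2, Okoye 6.
No player has exactly 7 wins.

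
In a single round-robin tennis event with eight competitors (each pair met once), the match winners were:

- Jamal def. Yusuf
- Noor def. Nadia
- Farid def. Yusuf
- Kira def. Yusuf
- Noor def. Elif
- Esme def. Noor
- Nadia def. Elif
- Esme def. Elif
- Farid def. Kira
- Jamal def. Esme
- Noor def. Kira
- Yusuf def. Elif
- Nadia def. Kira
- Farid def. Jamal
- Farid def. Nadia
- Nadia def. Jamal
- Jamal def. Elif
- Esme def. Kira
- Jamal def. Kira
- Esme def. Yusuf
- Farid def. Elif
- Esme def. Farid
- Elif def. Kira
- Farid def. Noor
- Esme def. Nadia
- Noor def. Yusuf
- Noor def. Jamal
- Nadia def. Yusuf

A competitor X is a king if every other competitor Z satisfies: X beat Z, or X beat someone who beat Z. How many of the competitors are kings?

3

Yusuf cannot reach Farid, Noor, Esme, Jamal, Nadia in two steps.
Farid reaches everyone (king).
Noor cannot reach Farid in two steps.
Esme reaches everyone (king).
Elif cannot reach Farid, Noor, Esme, Jamal, Nadia in two steps.
Jamal reaches everyone (king).
Nadia cannot reach Farid, Noor in two steps.
Kira cannot reach Farid, Noor, Esme, Jamal, Nadia in two steps.
Kings: Farid, Esme, Jamal — 3.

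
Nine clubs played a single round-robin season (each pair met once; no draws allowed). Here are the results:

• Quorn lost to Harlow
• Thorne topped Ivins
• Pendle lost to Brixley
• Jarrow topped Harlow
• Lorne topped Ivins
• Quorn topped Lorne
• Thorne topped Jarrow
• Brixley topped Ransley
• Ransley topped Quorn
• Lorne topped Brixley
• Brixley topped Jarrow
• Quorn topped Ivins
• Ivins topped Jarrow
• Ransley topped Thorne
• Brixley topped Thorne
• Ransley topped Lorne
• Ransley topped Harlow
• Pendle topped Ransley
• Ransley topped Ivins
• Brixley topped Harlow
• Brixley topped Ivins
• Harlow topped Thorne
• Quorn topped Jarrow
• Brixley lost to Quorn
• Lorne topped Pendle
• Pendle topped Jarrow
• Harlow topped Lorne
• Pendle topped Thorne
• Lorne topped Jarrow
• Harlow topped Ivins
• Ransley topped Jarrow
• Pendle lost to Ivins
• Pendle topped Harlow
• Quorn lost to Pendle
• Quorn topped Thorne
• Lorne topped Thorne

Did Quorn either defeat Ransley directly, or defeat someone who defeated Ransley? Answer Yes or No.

Quorn did not beat Ransley directly.
Quorn beat Lorne, Thorne, Ivins, Brixley, Jarrow. Of those, Brixley beat Ransley.

Yes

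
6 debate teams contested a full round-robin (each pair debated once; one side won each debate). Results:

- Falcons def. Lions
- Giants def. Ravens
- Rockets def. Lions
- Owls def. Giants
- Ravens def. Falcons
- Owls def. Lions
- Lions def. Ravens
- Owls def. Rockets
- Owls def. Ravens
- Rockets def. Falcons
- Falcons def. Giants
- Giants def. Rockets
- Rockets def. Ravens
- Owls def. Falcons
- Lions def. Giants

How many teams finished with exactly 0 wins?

Win totals: Owls 5, Falcons 2, Ravens 1, Lions 2, Rockets 3, Giants 2.
No team has exactly 0 wins.

0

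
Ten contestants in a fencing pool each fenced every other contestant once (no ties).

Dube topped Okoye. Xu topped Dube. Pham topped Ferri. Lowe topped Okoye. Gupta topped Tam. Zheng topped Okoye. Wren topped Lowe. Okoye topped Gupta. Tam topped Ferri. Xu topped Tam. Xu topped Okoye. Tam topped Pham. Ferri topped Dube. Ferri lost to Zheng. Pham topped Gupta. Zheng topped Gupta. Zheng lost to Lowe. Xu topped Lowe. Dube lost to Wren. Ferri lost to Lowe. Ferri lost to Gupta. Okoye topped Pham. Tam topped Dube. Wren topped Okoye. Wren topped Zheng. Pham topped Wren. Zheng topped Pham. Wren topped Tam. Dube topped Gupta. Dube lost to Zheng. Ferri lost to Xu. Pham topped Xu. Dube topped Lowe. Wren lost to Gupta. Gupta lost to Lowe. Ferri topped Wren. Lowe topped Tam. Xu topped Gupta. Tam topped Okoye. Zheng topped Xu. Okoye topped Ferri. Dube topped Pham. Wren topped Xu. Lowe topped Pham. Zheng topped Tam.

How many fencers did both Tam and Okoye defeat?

2

Tam beat: Okoye, Pham, Ferri, Dube.
Okoye beat: Pham, Ferri, Gupta.
Both beat: Pham, Ferri — 2.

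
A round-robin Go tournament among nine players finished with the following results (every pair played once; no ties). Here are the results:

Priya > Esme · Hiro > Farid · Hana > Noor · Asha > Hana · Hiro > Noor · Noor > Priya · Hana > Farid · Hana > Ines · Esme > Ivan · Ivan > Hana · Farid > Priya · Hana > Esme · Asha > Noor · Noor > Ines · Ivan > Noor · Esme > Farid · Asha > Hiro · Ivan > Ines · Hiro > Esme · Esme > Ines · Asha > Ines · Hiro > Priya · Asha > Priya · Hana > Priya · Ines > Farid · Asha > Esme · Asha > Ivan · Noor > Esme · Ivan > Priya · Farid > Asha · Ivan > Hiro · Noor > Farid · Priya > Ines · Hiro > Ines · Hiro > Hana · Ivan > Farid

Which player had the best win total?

Win totals: Ines 1, Priya 2, Esme 3, Hana 5, Hiro 6, Ivan 6, Asha 7, Noor 4, Farid 2.
Asha leads with 7 wins (next highest: 6).

Asha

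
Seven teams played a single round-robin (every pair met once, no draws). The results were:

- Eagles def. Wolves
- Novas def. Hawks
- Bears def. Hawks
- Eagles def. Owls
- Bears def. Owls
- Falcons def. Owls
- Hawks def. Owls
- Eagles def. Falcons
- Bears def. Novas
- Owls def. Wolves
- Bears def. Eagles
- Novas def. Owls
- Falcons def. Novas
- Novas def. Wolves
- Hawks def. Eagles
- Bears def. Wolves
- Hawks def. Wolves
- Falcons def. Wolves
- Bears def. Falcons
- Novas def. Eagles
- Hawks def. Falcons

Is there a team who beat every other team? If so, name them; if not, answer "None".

Bears

Bears has 6 wins out of 6 opponents — a perfect record.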